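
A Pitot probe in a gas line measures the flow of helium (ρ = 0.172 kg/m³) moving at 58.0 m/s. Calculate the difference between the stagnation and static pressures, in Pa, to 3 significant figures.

Bernoulli between the free stream and the stagnation point: ½ρv² = P_stag − P_static.
ΔP = ½·0.172·58.0² = 289 Pa.

ΔP ≈ 289 Pa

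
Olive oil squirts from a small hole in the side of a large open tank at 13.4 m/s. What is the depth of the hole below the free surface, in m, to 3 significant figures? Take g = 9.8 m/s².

Torricelli: v = √(2gh), so h = v²/(2g).
h = 13.4²/(2·9.8) = 180/19.60 = 9.16 m.

9.16 m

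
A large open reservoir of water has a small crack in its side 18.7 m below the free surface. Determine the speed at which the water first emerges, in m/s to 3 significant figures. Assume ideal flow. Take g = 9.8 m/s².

Bernoulli from surface to hole (P equal, v_surface ≈ 0): v = √(2gh) = √(2×9.8×18.7) = 19.1 m/s.

v ≈ 19.1 m/s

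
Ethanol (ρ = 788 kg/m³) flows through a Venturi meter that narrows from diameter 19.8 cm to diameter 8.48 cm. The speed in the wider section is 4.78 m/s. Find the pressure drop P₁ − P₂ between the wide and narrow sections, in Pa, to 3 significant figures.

Continuity gives A₁v₁ = A₂v₂, so v₂ = (308 cm²)/(56.5 cm²) × 4.78 m/s = 26.1 m/s.
The pipe is horizontal, so Bernoulli reduces to P₁ + ½ρv₁² = P₂ + ½ρv₂².
P₁ − P₂ = ½·788·(26.1² − 4.78²) = ½·788·656 = 259000 Pa.

259000 Pa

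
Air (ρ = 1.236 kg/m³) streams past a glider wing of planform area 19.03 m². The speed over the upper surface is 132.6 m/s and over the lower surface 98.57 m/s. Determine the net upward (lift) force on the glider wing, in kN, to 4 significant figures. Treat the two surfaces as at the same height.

With equal heights on the two surfaces, Bernoulli gives P_lower − P_upper = ½ρ(v_upper² − v_lower²).
ΔP = ½·1.236·(132.6² − 98.57²) = 4862 Pa.
Lift = ΔP · A = 4862 × 19.03 = 92520 N.

F ≈ 92.52 kN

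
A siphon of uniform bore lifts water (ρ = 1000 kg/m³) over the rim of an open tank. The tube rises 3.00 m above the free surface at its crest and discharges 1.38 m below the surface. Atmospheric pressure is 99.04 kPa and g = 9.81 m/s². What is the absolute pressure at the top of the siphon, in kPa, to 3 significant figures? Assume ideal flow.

P_top = 56.1 kPa

Bernoulli surface→outlet gives ½v² = g·h_out, so v = √(2·9.81·1.38) = 5.20 m/s.
The bore is uniform, so the speed at the crest is the same v. Bernoulli surface→crest: P_atm = P_top + ½ρv² + ρg·h_top.
P_top = 99040 − ½·1000·5.20² − 1000·9.81·3.00 = 56100 Pa.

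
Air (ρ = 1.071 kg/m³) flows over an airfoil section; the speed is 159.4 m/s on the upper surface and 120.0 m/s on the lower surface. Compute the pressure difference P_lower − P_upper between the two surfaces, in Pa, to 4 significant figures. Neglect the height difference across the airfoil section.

5895 Pa

With negligible Δh, P + ½ρv² is constant, so P_low − P_up = ½ρ(v_up² − v_low²).
ΔP = ½·1.071·(159.4² − 120.0²) = 5895 Pa.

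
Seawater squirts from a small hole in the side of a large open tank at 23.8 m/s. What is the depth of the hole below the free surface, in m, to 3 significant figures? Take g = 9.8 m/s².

For a small hole in a large open tank, ½v² = gh, giving h = v²/(2g).
h = 23.8²/(2·9.8) = 566/19.60 = 28.9 m.

h ≈ 28.9 m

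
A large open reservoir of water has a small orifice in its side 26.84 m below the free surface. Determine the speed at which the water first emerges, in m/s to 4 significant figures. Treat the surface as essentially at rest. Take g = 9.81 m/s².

v = 22.95 m/s

Torricelli's result v = √(2gh) gives v = √(2·9.81·26.84) = 22.95 m/s.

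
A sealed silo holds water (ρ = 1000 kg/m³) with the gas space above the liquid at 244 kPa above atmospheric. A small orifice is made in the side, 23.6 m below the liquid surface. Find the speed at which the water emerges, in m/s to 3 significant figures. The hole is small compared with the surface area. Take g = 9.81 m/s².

Take point 1 at the surface (v₁ ≈ 0) and point 2 at the hole (at atmospheric pressure). Bernoulli: P₁ + ρg h = P_atm + ½ρv₂².
With P₁ − P_atm = 244000 Pa, v₂ = √(2gh + 2ΔP/ρ) = √(2·9.81·23.6 + 2·244000/1000) = 30.8 m/s.

30.8 m/s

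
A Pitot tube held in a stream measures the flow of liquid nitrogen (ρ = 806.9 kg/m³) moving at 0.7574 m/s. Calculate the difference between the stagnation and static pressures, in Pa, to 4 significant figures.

Bernoulli between the free stream and the stagnation point: ½ρv² = P_stag − P_static.
ΔP = ½·806.9·0.7574² = 231.4 Pa.

ΔP ≈ 231.4 Pa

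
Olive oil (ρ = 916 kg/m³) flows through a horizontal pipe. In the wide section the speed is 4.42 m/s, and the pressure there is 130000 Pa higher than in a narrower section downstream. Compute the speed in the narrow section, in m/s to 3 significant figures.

17.4 m/s

Horizontal Bernoulli: P₁ + ½ρv₁² = P₂ + ½ρv₂², so v₂² = v₁² + 2(P₁ − P₂)/ρ.
v₂ = √(4.42² + 2·130000/916) = √(19.5 + 284) = 17.4 m/s.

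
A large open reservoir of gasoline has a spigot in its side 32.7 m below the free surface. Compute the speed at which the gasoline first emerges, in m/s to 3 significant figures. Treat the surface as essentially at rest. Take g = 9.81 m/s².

The surface is effectively still and both ends are open, so ½v² = gh and v = √(2·9.81·32.7) = 25.3 m/s.

v = 25.3 m/s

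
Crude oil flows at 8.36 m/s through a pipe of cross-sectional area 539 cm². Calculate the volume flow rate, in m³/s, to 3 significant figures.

Q = A·v = 0.0539 m² × 8.36 m/s = 0.451 m³/s.

0.451 m³/s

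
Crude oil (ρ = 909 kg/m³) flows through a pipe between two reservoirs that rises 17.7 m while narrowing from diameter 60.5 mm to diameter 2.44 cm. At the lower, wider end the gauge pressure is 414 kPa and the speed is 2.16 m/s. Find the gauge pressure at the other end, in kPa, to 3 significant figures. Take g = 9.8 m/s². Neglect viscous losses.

The volume flow rate is constant, so v₂ = (A₁/A₂)v₁ = (28.7/4.68)·2.16 = 13.3 m/s.
Bernoulli: P₁ + ½ρv₁² + ρg h₁ = P₂ + ½ρv₂² + ρg h₂, so P₂ = P₁ + ½ρ(v₁² − v₂²) − ρg(h₂ − h₁).
P₂ = 414000 + ½·909·(2.16² − 13.3²) − 909·9.8·(+17.7) = 414000 + (-78000) − (158000) = 178000 Pa.

P₂ ≈ 178 kPa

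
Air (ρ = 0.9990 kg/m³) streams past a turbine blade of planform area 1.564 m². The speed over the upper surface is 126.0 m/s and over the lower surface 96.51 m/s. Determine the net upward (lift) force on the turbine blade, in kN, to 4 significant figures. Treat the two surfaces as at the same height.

From P + ½ρv² = const at equal height, P_low − P_up = ½ρ(v_up² − v_low²).
ΔP = ½·0.9990·(126.0² − 96.51²) = 3278 Pa.
Lift = ΔP · A = 3278 × 1.564 = 5126 N.

F = 5.126 kN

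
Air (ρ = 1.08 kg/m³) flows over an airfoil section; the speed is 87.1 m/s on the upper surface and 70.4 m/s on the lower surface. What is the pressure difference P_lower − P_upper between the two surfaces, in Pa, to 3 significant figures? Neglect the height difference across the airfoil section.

1420 Pa

The pressure is lower where the speed is higher: ΔP = ½ρ(v_up² − v_low²).
ΔP = ½·1.08·(87.1² − 70.4²) = 1420 Pa.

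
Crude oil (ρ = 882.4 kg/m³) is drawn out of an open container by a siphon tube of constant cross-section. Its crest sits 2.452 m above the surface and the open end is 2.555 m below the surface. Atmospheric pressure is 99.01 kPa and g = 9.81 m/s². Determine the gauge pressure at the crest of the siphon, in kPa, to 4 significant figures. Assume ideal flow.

Bernoulli surface→outlet gives ½v² = g·h_out, so v = √(2·9.81·2.555) = 7.080 m/s.
Continuity keeps v the same throughout the tube; from surface to crest, P_atm + 0 = P_top + ½ρv² + ρg·h_top.
P_top = 99010 − ½·882.4·7.080² − 882.4·9.81·2.452 = 55670 Pa. So P_gauge = P_top − P_atm = -43340 Pa.

P_gauge = -43.34 kPa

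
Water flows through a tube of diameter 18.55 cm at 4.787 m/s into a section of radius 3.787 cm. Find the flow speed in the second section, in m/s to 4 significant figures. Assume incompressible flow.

Mass conservation (A₁v₁ = A₂v₂) gives v₂ = 4.787 × 270.3/45.05 = 28.71 m/s.

28.71 m/s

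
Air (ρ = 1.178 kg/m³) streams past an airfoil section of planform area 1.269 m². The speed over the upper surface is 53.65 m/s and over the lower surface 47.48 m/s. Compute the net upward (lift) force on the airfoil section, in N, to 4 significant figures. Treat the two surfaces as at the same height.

F ≈ 466.4 N

With equal heights on the two surfaces, Bernoulli gives P_lower − P_upper = ½ρ(v_upper² − v_lower²).
ΔP = ½·1.178·(53.65² − 47.48²) = 367.5 Pa.
Lift = ΔP · A = 367.5 × 1.269 = 466.4 N.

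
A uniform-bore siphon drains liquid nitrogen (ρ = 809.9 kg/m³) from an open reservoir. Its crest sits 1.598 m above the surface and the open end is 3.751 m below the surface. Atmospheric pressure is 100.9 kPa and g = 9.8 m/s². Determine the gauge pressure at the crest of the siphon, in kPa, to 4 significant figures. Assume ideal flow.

Bernoulli surface→outlet gives ½v² = g·h_out, so v = √(2·9.8·3.751) = 8.574 m/s.
With constant cross-section the crest speed equals v; applying Bernoulli from the surface up to the crest, P_top = P_atm − ½ρv² − ρg·h_top.
P_top = 100900 − ½·809.9·8.574² − 809.9·9.8·1.598 = 58440 Pa. So P_gauge = P_top − P_atm = -42460 Pa.

P_gauge = -42.46 kPa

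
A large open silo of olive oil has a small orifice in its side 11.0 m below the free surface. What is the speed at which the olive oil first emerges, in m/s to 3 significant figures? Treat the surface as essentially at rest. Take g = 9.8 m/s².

14.7 m/s

Bernoulli from surface to hole (P equal, v_surface ≈ 0): v = √(2gh) = √(2×9.8×11.0) = 14.7 m/s.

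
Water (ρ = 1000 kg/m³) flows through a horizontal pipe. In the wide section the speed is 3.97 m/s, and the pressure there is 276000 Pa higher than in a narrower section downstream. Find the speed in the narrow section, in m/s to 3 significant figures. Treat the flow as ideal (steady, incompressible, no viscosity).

Horizontal Bernoulli: P₁ + ½ρv₁² = P₂ + ½ρv₂², so v₂² = v₁² + 2(P₁ − P₂)/ρ.
v₂ = √(3.97² + 2·276000/1000) = √(15.8 + 552) = 23.8 m/s.

v₂ ≈ 23.8 m/s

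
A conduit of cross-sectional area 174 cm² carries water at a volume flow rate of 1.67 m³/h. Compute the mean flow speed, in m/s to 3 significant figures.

Q = 1.67 m³/h = 0.000464 m³/s.
v = Q/A = 0.000464 / 0.0174 = 0.0267 m/s.

0.0267 m/s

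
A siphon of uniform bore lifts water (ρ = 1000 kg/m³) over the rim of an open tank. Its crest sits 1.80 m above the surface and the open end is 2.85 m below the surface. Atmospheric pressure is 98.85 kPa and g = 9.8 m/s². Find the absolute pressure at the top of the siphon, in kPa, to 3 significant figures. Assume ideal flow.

P_top ≈ 53.3 kPa

The outlet speed comes from Torricelli: v = √(2g·2.85) = 7.47 m/s.
With constant cross-section the crest speed equals v; applying Bernoulli from the surface up to the crest, P_top = P_atm − ½ρv² − ρg·h_top.
P_top = 98850 − ½·1000·7.47² − 1000·9.8·1.80 = 53300 Pa.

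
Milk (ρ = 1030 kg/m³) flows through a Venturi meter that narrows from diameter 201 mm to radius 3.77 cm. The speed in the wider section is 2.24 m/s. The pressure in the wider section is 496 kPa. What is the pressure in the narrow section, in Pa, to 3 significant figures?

P₂ ≈ 368000 Pa

Continuity gives A₁v₁ = A₂v₂, so v₂ = (317 cm²)/(44.7 cm²) × 2.24 m/s = 15.9 m/s.
The pipe is horizontal, so Bernoulli reduces to P₁ + ½ρv₁² = P₂ + ½ρv₂².
P₂ = P₁ − ½ρ(v₂² − v₁²) = 496000 − ½·1030·(15.9² − 2.24²) = 496000 − 128000 = 368000 Pa.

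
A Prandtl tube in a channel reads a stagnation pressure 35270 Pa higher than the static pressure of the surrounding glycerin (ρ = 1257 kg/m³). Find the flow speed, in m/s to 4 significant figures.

7.491 m/s

At the stagnation point the flow is brought to rest, so Bernoulli gives P_stag − P_static = ½ρv².
v = √(2ΔP/ρ) = √(2·35270/1257) = 7.491 m/s.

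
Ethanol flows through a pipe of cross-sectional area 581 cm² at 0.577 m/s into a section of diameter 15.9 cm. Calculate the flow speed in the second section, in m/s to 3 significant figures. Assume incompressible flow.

The volume flow rate is constant, so v₂ = (A₁/A₂)v₁ = (581/199)·0.577 = 1.69 m/s.

v₂ ≈ 1.69 m/s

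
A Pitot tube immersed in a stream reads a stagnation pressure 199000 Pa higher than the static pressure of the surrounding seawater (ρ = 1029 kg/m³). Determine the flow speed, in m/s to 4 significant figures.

v ≈ 19.67 m/s

The dynamic pressure equals the rise in static pressure at the stagnation point: ΔP = ½ρv².
v = √(2ΔP/ρ) = √(2·199000/1029) = 19.67 m/s.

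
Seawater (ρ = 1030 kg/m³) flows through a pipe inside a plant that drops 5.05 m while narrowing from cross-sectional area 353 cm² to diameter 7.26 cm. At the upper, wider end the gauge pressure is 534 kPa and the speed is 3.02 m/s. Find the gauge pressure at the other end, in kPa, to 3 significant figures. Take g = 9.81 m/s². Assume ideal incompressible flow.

The volume flow rate is constant, so v₂ = (A₁/A₂)v₁ = (353/41.4)·3.02 = 25.8 m/s.
Applying Bernoulli between the two ends and solving for P₂: P₂ = P₁ + ½ρ(v₁² − v₂²) − ρgΔh.
P₂ = 534000 + ½·1030·(3.02² − 25.8²) − 1030·9.81·(−5.05) = 534000 + (-337000) − (-51000) = 248000 Pa.

P₂ ≈ 248 kPa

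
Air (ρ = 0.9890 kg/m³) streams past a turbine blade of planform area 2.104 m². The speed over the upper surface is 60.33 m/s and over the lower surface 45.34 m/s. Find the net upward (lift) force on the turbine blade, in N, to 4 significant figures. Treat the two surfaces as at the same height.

1648 N

With equal heights on the two surfaces, Bernoulli gives P_lower − P_upper = ½ρ(v_upper² − v_lower²).
ΔP = ½·0.9890·(60.33² − 45.34²) = 783.3 Pa.
Lift = ΔP · A = 783.3 × 2.104 = 1648 N.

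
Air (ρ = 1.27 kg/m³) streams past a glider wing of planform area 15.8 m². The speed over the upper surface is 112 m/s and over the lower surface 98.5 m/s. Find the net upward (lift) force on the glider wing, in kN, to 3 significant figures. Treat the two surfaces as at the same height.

F ≈ 28.5 kN

With equal heights on the two surfaces, Bernoulli gives P_lower − P_upper = ½ρ(v_upper² − v_lower²).
ΔP = ½·1.27·(112² − 98.5²) = 1800 Pa.
Lift = ΔP · A = 1800 × 15.8 = 28500 N.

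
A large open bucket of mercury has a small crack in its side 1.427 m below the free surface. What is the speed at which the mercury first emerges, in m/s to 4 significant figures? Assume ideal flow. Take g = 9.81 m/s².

v ≈ 5.291 m/s

With the surface at rest and both surface and jet at atmospheric pressure, Bernoulli gives ρg h = ½ρv², so v = √(2gh) = √(2·9.81·1.427) = 5.291 m/s.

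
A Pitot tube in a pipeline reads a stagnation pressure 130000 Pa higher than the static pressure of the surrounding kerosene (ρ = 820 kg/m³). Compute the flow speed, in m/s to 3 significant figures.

v ≈ 17.8 m/s

The dynamic pressure equals the rise in static pressure at the stagnation point: ΔP = ½ρv².
v = √(2ΔP/ρ) = √(2·130000/820) = 17.8 m/s.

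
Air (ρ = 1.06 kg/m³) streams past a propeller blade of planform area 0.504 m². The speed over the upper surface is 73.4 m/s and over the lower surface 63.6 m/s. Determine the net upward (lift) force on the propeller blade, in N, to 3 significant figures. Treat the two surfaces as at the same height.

F = 359 N

With equal heights on the two surfaces, Bernoulli gives P_lower − P_upper = ½ρ(v_upper² − v_lower²).
ΔP = ½·1.06·(73.4² − 63.6²) = 712 Pa.
Lift = ΔP · A = 712 × 0.504 = 359 N.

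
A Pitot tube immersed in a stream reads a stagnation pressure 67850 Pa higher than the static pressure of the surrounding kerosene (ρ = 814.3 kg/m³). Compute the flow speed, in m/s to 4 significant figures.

12.91 m/s

Bernoulli between the free stream and the stagnation point: ½ρv² = P_stag − P_static.
v = √(2ΔP/ρ) = √(2·67850/814.3) = 12.91 m/s.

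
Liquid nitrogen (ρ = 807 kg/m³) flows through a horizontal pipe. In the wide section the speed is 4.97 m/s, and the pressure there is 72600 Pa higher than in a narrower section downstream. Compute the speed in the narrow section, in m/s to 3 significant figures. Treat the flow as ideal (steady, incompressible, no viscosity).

v₂ = 14.3 m/s

With h₁ = h₂, rearranging Bernoulli gives v₂ = √(v₁² + 2ΔP/ρ).
v₂ = √(4.97² + 2·72600/807) = √(24.7 + 180) = 14.3 m/s.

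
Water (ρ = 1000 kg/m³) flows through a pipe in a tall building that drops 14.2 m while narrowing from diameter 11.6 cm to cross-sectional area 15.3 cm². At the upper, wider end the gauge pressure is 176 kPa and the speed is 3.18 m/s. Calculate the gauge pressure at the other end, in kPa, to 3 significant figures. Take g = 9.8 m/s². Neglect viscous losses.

Mass conservation (A₁v₁ = A₂v₂) gives v₂ = 3.18 × 106/15.3 = 22.0 m/s.
Energy conservation along the streamline gives P₂ = P₁ − ½ρ(v₂² − v₁²) − ρg(h₂ − h₁).
P₂ = 176000 + ½·1000·(3.18² − 22.0²) − 1000·9.8·(−14.2) = 176000 + (-236000) − (-139000) = 79000 Pa.

79.0 kPa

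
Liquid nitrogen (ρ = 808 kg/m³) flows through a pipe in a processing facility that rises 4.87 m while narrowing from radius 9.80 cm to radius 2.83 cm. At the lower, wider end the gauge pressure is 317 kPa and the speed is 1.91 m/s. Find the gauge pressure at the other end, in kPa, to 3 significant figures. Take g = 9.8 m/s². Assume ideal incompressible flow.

Mass conservation (A₁v₁ = A₂v₂) gives v₂ = 1.91 × 302/25.2 = 22.9 m/s.
Energy conservation along the streamline gives P₂ = P₁ − ½ρ(v₂² − v₁²) − ρg(h₂ − h₁).
P₂ = 317000 + ½·808·(1.91² − 22.9²) − 808·9.8·(+4.87) = 317000 + (-210000) − (38600) = 68000 Pa.

68.0 kPa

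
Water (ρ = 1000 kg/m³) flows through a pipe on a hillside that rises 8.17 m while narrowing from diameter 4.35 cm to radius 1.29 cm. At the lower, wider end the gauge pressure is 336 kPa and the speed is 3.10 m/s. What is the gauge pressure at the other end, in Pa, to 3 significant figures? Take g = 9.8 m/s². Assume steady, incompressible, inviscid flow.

P₂ = 222000 Pa

By continuity, v₂ = v₁·A₁/A₂ = 3.10·(14.9/5.23) = 8.81 m/s.
Energy conservation along the streamline gives P₂ = P₁ − ½ρ(v₂² − v₁²) − ρg(h₂ − h₁).
P₂ = 336000 + ½·1000·(3.10² − 8.81²) − 1000·9.8·(+8.17) = 336000 + (-34000) − (80100) = 222000 Pa.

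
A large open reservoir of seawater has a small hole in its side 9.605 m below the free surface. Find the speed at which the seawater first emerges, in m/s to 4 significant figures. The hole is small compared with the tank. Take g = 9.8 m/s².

Torricelli's result v = √(2gh) gives v = √(2·9.8·9.605) = 13.72 m/s.

v ≈ 13.72 m/s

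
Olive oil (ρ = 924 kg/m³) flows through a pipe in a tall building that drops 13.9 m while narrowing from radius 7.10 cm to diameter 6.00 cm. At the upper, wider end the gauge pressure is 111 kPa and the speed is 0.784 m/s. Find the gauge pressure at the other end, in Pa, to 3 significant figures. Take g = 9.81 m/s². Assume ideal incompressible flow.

228000 Pa

Mass conservation (A₁v₁ = A₂v₂) gives v₂ = 0.784 × 158/28.3 = 4.39 m/s.
Applying Bernoulli between the two ends and solving for P₂: P₂ = P₁ + ½ρ(v₁² − v₂²) − ρgΔh.
P₂ = 111000 + ½·924·(0.784² − 4.39²) − 924·9.81·(−13.9) = 111000 + (-8620) − (-126000) = 228000 Pa.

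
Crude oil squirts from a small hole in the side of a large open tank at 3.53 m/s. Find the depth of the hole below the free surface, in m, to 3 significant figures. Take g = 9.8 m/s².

For a small hole in a large open tank, ½v² = gh, giving h = v²/(2g).
h = 3.53²/(2·9.8) = 12.5/19.60 = 0.636 m.

h ≈ 0.636 m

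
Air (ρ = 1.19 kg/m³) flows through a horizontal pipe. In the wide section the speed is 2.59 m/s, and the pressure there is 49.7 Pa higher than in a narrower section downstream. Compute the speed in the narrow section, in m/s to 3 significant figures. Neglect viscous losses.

Along the level pipe P + ½ρv² is conserved, hence v₂² = v₁² + 2(P₁ − P₂)/ρ.
v₂ = √(2.59² + 2·49.7/1.19) = √(6.71 + 83.5) = 9.50 m/s.

v₂ = 9.50 m/s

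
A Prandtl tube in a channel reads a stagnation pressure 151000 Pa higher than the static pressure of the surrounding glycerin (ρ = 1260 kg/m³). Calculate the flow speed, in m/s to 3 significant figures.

At the stagnation point the flow is brought to rest, so Bernoulli gives P_stag − P_static = ½ρv².
v = √(2ΔP/ρ) = √(2·151000/1260) = 15.5 m/s.

v ≈ 15.5 m/s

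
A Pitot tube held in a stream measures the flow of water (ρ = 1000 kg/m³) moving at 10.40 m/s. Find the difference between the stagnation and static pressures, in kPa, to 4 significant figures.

54.08 kPa

The dynamic pressure equals the rise in static pressure at the stagnation point: ΔP = ½ρv².
ΔP = ½·1000·10.40² = 54080 Pa.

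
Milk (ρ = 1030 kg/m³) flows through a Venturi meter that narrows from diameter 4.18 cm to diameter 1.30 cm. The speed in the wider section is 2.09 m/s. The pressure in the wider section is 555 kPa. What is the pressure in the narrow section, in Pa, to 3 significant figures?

P₂ ≈ 317000 Pa

Mass conservation (A₁v₁ = A₂v₂) gives v₂ = 2.09 × 13.7/1.33 = 21.6 m/s.
Along the horizontal streamline, P + ½ρv² is constant.
P₂ = P₁ − ½ρ(v₂² − v₁²) = 555000 − ½·1030·(21.6² − 2.09²) = 555000 − 238000 = 317000 Pa.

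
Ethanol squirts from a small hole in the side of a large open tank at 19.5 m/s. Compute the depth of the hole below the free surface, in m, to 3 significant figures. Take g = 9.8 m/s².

For a small hole in a large open tank, ½v² = gh, giving h = v²/(2g).
h = 19.5²/(2·9.8) = 380/19.60 = 19.4 m.

h = 19.4 m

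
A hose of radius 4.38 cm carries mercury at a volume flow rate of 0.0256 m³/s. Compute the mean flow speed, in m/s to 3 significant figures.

v ≈ 4.25 m/s

Q = 0.0256 m³/s = 0.0256 m³/s.
v = Q/A = 0.0256 / 0.00603 = 4.25 m/s.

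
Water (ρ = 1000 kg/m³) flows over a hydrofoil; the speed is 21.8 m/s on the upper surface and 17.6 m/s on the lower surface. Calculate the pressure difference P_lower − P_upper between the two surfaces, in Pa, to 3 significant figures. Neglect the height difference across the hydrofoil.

ΔP ≈ 82700 Pa

With negligible Δh, P + ½ρv² is constant, so P_low − P_up = ½ρ(v_up² − v_low²).
ΔP = ½·1000·(21.8² − 17.6²) = 82700 Pa.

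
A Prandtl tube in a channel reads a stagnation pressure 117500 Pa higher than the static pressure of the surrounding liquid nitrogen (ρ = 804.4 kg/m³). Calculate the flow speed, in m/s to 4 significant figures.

v = 17.09 m/s

Bernoulli between the free stream and the stagnation point: ½ρv² = P_stag − P_static.
v = √(2ΔP/ρ) = √(2·117500/804.4) = 17.09 m/s.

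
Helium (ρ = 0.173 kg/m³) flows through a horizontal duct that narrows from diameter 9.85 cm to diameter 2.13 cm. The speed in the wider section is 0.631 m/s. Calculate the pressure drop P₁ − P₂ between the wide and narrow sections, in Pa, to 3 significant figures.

By continuity, v₂ = v₁·A₁/A₂ = 0.631·(76.2/3.56) = 13.5 m/s.
Bernoulli (h₁ = h₂): P₁ − P₂ = ½ρ(v₂² − v₁²).
P₁ − P₂ = ½·0.173·(13.5² − 0.631²) = ½·0.173·182 = 15.7 Pa.

ΔP = 15.7 Pa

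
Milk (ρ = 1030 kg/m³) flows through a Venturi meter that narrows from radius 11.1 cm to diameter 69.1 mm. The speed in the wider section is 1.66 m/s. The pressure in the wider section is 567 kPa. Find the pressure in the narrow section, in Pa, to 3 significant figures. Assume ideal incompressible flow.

Mass conservation (A₁v₁ = A₂v₂) gives v₂ = 1.66 × 387/37.5 = 17.1 m/s.
The pipe is horizontal, so Bernoulli reduces to P₁ + ½ρv₁² = P₂ + ½ρv₂².
P₂ = P₁ − ½ρ(v₂² − v₁²) = 567000 − ½·1030·(17.1² − 1.66²) = 567000 − 150000 = 417000 Pa.

P₂ ≈ 417000 Pa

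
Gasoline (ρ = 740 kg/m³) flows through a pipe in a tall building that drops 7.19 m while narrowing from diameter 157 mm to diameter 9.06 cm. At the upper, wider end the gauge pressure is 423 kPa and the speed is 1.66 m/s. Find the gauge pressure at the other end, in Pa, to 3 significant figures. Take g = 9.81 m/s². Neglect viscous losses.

467000 Pa

By continuity, v₂ = v₁·A₁/A₂ = 1.66·(194/64.5) = 4.98 m/s.
Applying Bernoulli between the two ends and solving for P₂: P₂ = P₁ + ½ρ(v₁² − v₂²) − ρgΔh.
P₂ = 423000 + ½·740·(1.66² − 4.98²) − 740·9.81·(−7.19) = 423000 + (-8170) − (-52200) = 467000 Pa.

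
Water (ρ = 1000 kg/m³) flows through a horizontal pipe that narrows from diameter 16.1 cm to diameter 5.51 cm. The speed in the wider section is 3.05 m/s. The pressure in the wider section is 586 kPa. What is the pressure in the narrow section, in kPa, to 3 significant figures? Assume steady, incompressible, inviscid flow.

By continuity, v₂ = v₁·A₁/A₂ = 3.05·(204/23.8) = 26.0 m/s.
With no height change, Bernoulli's equation is P₁ + ½ρv₁² = P₂ + ½ρv₂².
P₂ = P₁ − ½ρ(v₂² − v₁²) = 586000 − ½·1000·(26.0² − 3.05²) = 586000 − 334000 = 252000 Pa.

P₂ ≈ 252 kPa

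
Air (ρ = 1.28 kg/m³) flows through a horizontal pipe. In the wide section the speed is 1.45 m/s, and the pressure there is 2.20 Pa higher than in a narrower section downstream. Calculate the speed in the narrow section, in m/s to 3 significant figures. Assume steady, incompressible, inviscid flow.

Horizontal Bernoulli: P₁ + ½ρv₁² = P₂ + ½ρv₂², so v₂² = v₁² + 2(P₁ − P₂)/ρ.
v₂ = √(1.45² + 2·2.20/1.28) = √(2.10 + 3.44) = 2.35 m/s.

v₂ ≈ 2.35 m/s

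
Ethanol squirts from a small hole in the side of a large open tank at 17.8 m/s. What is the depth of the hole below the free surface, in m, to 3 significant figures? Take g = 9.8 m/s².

h ≈ 16.2 m

Inverting v = √(2gh) gives h = v² / 2g.
h = 17.8²/(2·9.8) = 317/19.60 = 16.2 m.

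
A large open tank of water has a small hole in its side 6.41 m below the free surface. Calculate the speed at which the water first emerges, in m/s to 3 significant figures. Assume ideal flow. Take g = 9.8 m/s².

With the surface at rest and both surface and jet at atmospheric pressure, Bernoulli gives ρg h = ½ρv², so v = √(2gh) = √(2·9.8·6.41) = 11.2 m/s.

v ≈ 11.2 m/s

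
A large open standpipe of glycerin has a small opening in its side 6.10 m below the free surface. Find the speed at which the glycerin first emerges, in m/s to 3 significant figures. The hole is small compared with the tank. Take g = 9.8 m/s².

v ≈ 10.9 m/s

The surface is effectively still and both ends are open, so ½v² = gh and v = √(2·9.8·6.10) = 10.9 m/s.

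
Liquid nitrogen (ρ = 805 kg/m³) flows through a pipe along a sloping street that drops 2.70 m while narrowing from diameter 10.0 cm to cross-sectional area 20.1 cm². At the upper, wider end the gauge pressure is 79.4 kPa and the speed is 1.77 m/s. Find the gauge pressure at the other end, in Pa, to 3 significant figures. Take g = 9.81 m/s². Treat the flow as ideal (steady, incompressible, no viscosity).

P₂ ≈ 82700 Pa

By continuity, v₂ = v₁·A₁/A₂ = 1.77·(78.5/20.1) = 6.92 m/s.
Applying Bernoulli between the two ends and solving for P₂: P₂ = P₁ + ½ρ(v₁² − v₂²) − ρgΔh.
P₂ = 79400 + ½·805·(1.77² − 6.92²) − 805·9.81·(−2.70) = 79400 + (-18000) − (-21300) = 82700 Pa.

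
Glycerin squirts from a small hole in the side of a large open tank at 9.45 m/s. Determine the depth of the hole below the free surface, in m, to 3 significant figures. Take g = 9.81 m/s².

4.55 m

For a small hole in a large open tank, ½v² = gh, giving h = v²/(2g).
h = 9.45²/(2·9.81) = 89.3/19.62 = 4.55 m.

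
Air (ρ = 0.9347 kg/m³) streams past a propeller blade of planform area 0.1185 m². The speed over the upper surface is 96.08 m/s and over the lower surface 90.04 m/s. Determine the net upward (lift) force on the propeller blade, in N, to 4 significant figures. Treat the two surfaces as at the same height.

From P + ½ρv² = const at equal height, P_low − P_up = ½ρ(v_up² − v_low²).
ΔP = ½·0.9347·(96.08² − 90.04²) = 525.4 Pa.
Lift = ΔP · A = 525.4 × 0.1185 = 62.26 N.

F ≈ 62.26 N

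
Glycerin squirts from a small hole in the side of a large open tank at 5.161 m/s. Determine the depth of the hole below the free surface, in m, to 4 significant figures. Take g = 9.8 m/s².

h ≈ 1.359 m

Torricelli: v = √(2gh), so h = v²/(2g).
h = 5.161²/(2·9.8) = 26.64/19.60 = 1.359 m.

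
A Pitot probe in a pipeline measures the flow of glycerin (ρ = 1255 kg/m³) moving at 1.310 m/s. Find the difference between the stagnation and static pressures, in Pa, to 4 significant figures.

ΔP = 1077 Pa

Bernoulli between the free stream and the stagnation point: ½ρv² = P_stag − P_static.
ΔP = ½·1255·1.310² = 1077 Pa.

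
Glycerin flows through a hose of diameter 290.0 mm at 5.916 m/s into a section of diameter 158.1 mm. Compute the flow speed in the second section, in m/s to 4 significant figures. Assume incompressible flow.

19.90 m/s

By continuity, v₂ = v₁·A₁/A₂ = 5.916·(660.5/196.3) = 19.90 m/s.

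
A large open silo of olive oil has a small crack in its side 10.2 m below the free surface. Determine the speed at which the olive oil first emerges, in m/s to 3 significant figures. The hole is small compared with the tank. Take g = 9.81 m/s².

v = 14.1 m/s

The surface is effectively still and both ends are open, so ½v² = gh and v = √(2·9.81·10.2) = 14.1 m/s.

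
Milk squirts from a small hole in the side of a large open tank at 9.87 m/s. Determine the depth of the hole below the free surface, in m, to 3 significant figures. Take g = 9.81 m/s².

Inverting v = √(2gh) gives h = v² / 2g.
h = 9.87²/(2·9.81) = 97.4/19.62 = 4.97 m.

h ≈ 4.97 m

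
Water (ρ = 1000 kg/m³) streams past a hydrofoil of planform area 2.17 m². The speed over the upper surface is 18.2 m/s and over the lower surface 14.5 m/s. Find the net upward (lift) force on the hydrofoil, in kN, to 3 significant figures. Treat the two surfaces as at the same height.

From P + ½ρv² = const at equal height, P_low − P_up = ½ρ(v_up² − v_low²).
ΔP = ½·1000·(18.2² − 14.5²) = 60500 Pa.
Lift = ΔP · A = 60500 × 2.17 = 131000 N.

F ≈ 131 kN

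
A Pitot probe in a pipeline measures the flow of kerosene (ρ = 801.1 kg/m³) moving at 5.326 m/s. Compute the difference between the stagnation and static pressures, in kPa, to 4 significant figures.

ΔP = 11.36 kPa

At the stagnation point the flow is brought to rest, so Bernoulli gives P_stag − P_static = ½ρv².
ΔP = ½·801.1·5.326² = 11360 Pa.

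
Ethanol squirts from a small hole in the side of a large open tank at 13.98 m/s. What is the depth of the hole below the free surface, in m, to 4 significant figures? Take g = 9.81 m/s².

For a small hole in a large open tank, ½v² = gh, giving h = v²/(2g).
h = 13.98²/(2·9.81) = 195.4/19.62 = 9.961 m.

h ≈ 9.961 m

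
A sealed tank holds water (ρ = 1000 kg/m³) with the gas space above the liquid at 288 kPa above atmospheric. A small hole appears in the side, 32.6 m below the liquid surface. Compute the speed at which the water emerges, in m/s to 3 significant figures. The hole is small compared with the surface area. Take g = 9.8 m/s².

Take point 1 at the surface (v₁ ≈ 0) and point 2 at the hole (at atmospheric pressure). Bernoulli: P₁ + ρg h = P_atm + ½ρv₂².
With P₁ − P_atm = 288000 Pa, v₂ = √(2gh + 2ΔP/ρ) = √(2·9.8·32.6 + 2·288000/1000) = 34.9 m/s.

v = 34.9 m/s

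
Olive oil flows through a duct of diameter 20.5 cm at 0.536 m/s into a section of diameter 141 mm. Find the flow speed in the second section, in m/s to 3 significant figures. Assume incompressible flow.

v₂ = 1.13 m/s

The volume flow rate is constant, so v₂ = (A₁/A₂)v₁ = (330/156)·0.536 = 1.13 m/s.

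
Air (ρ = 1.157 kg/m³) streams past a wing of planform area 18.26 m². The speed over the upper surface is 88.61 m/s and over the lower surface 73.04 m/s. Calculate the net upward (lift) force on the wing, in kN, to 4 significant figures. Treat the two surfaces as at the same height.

With equal heights on the two surfaces, Bernoulli gives P_lower − P_upper = ½ρ(v_upper² − v_lower²).
ΔP = ½·1.157·(88.61² − 73.04²) = 1456 Pa.
Lift = ΔP · A = 1456 × 18.26 = 26590 N.

F ≈ 26.59 kN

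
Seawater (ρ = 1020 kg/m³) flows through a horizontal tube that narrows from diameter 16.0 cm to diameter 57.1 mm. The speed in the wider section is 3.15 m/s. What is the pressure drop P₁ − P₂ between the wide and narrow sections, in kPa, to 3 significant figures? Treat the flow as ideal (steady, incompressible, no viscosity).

Mass conservation (A₁v₁ = A₂v₂) gives v₂ = 3.15 × 201/25.6 = 24.7 m/s.
Bernoulli (h₁ = h₂): P₁ − P₂ = ½ρ(v₂² − v₁²).
P₁ − P₂ = ½·1020·(24.7² − 3.15²) = ½·1020·602 = 307000 Pa.

ΔP ≈ 307 kPa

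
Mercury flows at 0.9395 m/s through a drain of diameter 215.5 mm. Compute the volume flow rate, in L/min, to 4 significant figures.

Q ≈ 2056 L/min

Q = A·v = 0.03647 m² × 0.9395 m/s = 0.03427 m³/s.
Converting: 0.03427 m³/s × 60000 = 2056 L/min.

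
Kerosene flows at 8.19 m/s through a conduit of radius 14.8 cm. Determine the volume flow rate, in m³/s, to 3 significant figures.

Q ≈ 0.564 m³/s

Q = A·v = 0.0688 m² × 8.19 m/s = 0.564 m³/s.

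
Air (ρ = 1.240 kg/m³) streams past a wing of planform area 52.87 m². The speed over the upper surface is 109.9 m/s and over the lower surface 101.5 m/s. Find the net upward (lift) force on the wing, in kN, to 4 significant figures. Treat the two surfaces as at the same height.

With equal heights on the two surfaces, Bernoulli gives P_lower − P_upper = ½ρ(v_upper² − v_lower²).
ΔP = ½·1.240·(109.9² − 101.5²) = 1101 Pa.
Lift = ΔP · A = 1101 × 52.87 = 58210 N.

58.21 kN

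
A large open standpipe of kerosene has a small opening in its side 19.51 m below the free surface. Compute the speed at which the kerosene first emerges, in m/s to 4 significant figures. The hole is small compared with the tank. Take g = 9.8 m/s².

Bernoulli from surface to hole (P equal, v_surface ≈ 0): v = √(2gh) = √(2×9.8×19.51) = 19.55 m/s.

v = 19.55 m/s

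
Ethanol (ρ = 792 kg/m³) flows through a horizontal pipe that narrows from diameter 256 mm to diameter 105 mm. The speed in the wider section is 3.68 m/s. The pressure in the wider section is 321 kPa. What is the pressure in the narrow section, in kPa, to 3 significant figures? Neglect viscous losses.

Continuity gives A₁v₁ = A₂v₂, so v₂ = (515 cm²)/(86.6 cm²) × 3.68 m/s = 21.9 m/s.
The pipe is horizontal, so Bernoulli reduces to P₁ + ½ρv₁² = P₂ + ½ρv₂².
P₂ = P₁ − ½ρ(v₂² − v₁²) = 321000 − ½·792·(21.9² − 3.68²) = 321000 − 184000 = 137000 Pa.

137 kPa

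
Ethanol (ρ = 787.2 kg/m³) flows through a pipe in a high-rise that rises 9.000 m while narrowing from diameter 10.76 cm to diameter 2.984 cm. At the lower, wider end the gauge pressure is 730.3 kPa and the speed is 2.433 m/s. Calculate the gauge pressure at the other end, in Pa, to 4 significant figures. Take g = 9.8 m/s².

P₂ ≈ 269300 Pa

Mass conservation (A₁v₁ = A₂v₂) gives v₂ = 2.433 × 90.93/6.993 = 31.64 m/s.
Applying Bernoulli between the two ends and solving for P₂: P₂ = P₁ + ½ρ(v₁² − v₂²) − ρgΔh.
P₂ = 730300 + ½·787.2·(2.433² − 31.64²) − 787.2·9.8·(+9.000) = 730300 + (-391600) − (69430) = 269300 Pa.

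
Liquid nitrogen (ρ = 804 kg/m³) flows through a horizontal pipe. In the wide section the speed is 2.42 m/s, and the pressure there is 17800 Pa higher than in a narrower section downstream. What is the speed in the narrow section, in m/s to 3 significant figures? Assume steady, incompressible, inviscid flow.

Along the level pipe P + ½ρv² is conserved, hence v₂² = v₁² + 2(P₁ − P₂)/ρ.
v₂ = √(2.42² + 2·17800/804) = √(5.86 + 44.3) = 7.08 m/s.

v₂ ≈ 7.08 m/s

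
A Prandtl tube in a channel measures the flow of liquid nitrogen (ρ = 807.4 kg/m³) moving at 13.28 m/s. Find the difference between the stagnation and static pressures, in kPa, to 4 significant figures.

Bernoulli between the free stream and the stagnation point: ½ρv² = P_stag − P_static.
ΔP = ½·807.4·13.28² = 71200 Pa.

ΔP ≈ 71.20 kPa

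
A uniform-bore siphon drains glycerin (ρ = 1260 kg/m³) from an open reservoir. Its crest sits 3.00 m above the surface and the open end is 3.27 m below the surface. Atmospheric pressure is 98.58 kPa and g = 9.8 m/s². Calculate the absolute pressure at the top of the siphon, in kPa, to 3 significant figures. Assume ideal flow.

Bernoulli surface→outlet gives ½v² = g·h_out, so v = √(2·9.8·3.27) = 8.01 m/s.
The bore is uniform, so the speed at the crest is the same v. Bernoulli surface→crest: P_atm = P_top + ½ρv² + ρg·h_top.
P_top = 98580 − ½·1260·8.01² − 1260·9.8·3.00 = 21200 Pa.

P_top = 21.2 kPa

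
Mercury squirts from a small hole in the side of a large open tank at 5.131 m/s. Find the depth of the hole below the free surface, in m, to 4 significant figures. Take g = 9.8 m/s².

Torricelli: v = √(2gh), so h = v²/(2g).
h = 5.131²/(2·9.8) = 26.33/19.60 = 1.343 m.

h ≈ 1.343 m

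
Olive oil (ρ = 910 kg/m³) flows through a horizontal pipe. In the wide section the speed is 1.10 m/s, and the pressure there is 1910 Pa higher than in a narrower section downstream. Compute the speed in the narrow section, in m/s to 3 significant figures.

Along the level pipe P + ½ρv² is conserved, hence v₂² = v₁² + 2(P₁ − P₂)/ρ.
v₂ = √(1.10² + 2·1910/910) = √(1.21 + 4.20) = 2.33 m/s.

v₂ ≈ 2.33 m/s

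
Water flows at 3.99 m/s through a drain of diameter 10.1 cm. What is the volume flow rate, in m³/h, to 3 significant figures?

115 m³/h

Q = A·v = 0.00801 m² × 3.99 m/s = 0.0320 m³/s.
Converting: 0.0320 m³/s × 3600 = 115 m³/h.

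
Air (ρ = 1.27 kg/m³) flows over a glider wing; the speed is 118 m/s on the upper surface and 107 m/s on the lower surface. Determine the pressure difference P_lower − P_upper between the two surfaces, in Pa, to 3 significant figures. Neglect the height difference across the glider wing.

The pressure is lower where the speed is higher: ΔP = ½ρ(v_up² − v_low²).
ΔP = ½·1.27·(118² − 107²) = 1570 Pa.

ΔP ≈ 1570 Pa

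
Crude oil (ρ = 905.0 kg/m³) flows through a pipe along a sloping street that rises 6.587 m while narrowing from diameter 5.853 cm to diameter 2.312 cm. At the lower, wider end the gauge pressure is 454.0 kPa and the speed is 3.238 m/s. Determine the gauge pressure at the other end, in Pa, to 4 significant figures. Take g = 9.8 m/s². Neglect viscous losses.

P₂ ≈ 205500 Pa

The volume flow rate is constant, so v₂ = (A₁/A₂)v₁ = (26.91/4.198)·3.238 = 20.75 m/s.
Bernoulli: P₁ + ½ρv₁² + ρg h₁ = P₂ + ½ρv₂² + ρg h₂, so P₂ = P₁ + ½ρ(v₁² − v₂²) − ρg(h₂ − h₁).
P₂ = 454000 + ½·905.0·(3.238² − 20.75²) − 905.0·9.8·(+6.587) = 454000 + (-190100) − (58420) = 205500 Pa.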